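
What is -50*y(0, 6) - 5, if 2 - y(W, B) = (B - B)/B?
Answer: -105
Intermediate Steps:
y(W, B) = 2 (y(W, B) = 2 - (B - B)/B = 2 - 0/B = 2 - 1*0 = 2 + 0 = 2)
-50*y(0, 6) - 5 = -50*2 - 5 = -100 - 5 = -105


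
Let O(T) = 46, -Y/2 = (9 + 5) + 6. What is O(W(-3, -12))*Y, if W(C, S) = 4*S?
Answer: -1840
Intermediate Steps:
Y = -40 (Y = -2*((9 + 5) + 6) = -2*(14 + 6) = -2*20 = -40)
O(W(-3, -12))*Y = 46*(-40) = -1840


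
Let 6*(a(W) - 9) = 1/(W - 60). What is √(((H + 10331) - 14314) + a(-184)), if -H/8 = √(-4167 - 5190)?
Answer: √(-2129364942 - 4286592*I*√9357)/732 ≈ 6.1092 - 63.335*I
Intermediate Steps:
H = -8*I*√9357 (H = -8*√(-4167 - 5190) = -8*I*√9357 ≈ -773.85*I)
a(W) = 9 + 1/(6*(-60 + W)) (a(W) = 9 + 1/(6*(W - 60)) = 9 + 1/(6*(-60 + W)))
√(((H + 10331) - 14314) + a(-184)) = √(((-8*I*√9357 + 10331) - 14314) + (-3239 + 54*(-184))/(6*(-60 - 184))) = √(((10331 - 8*I*√9357) - 14314) + (⅙)*(-3239 - 9936)/(-244)) = √((-3983 - 8*I*√9357) + (⅙)*(-1/244)*(-13175)) = √((-3983 - 8*I*√9357) + 13175/1464) = √(-5817937/1464 - 8*I*√9357)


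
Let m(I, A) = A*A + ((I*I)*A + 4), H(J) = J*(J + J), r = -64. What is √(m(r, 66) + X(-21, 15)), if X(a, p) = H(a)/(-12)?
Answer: √1098490/2 ≈ 524.04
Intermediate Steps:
H(J) = 2*J² (H(J) = J*(2*J) = 2*J²)
X(a, p) = -a²/6 (X(a, p) = (2*a²)/(-12) = (2*a²)*(-1/12) = -a²/6)
m(I, A) = 4 + A² + A*I² (m(I, A) = A² + (I²*A + 4) = A² + (A*I² + 4) = A² + (4 + A*I²) = 4 + A² + A*I²)
√(m(r, 66) + X(-21, 15)) = √((4 + 66² + 66*(-64)²) - ⅙*(-21)²) = √((4 + 4356 + 66*4096) - ⅙*441) = √((4 + 4356 + 270336) - 147/2) = √(274696 - 147/2) = √(549245/2) = √1098490/2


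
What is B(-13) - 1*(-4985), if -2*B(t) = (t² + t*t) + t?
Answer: 9645/2 ≈ 4822.5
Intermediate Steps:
B(t) = -t² - t/2 (B(t) = -((t² + t*t) + t)/2 = -((t² + t²) + t)/2 = -(2*t² + t)/2 = -(t + 2*t²)/2 = -t² - t/2)
B(-13) - 1*(-4985) = -1*(-13)*(½ - 13) - 1*(-4985) = -1*(-13)*(-25/2) + 4985 = -325/2 + 4985 = 9645/2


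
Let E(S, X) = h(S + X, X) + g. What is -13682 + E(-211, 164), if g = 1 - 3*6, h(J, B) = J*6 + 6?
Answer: -13975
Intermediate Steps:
h(J, B) = 6 + 6*J (h(J, B) = 6*J + 6 = 6 + 6*J)
g = -17 (g = 1 - 18 = -17)
E(S, X) = -11 + 6*S + 6*X (E(S, X) = (6 + 6*(S + X)) - 17 = (6 + (6*S + 6*X)) - 17 = (6 + 6*S + 6*X) - 17 = -11 + 6*S + 6*X)
-13682 + E(-211, 164) = -13682 + (-11 + 6*(-211) + 6*164) = -13682 + (-11 - 1266 + 984) = -13682 - 293 = -13975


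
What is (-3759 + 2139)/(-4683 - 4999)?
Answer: 810/4841 ≈ 0.16732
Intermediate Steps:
(-3759 + 2139)/(-4683 - 4999) = -1620/(-9682) = -1620*(-1/9682) = 810/4841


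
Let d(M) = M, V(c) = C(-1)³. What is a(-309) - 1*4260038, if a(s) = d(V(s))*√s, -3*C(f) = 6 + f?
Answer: -4260038 - 125*I*√309/27 ≈ -4.26e+6 - 81.381*I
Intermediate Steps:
C(f) = -2 - f/3 (C(f) = -(6 + f)/3 = -2 - f/3)
V(c) = -125/27 (V(c) = (-2 - ⅓*(-1))³ = (-2 + ⅓)³ = (-5/3)³ = -125/27)
a(s) = -125*√s/27
a(-309) - 1*4260038 = -125*I*√309/27 - 1*4260038 = -125*I*√309/27 - 4260038 = -4260038 - 125*I*√309/27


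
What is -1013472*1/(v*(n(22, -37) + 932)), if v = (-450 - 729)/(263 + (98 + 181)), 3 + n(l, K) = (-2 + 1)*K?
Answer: 442272/917 ≈ 482.30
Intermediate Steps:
n(l, K) = -3 - K (n(l, K) = -3 + (-2 + 1)*K = -3 - K)
v = -1179/542 (v = -1179/(263 + 279) = -1179/542 ≈ -2.1753)
-1013472*1/(v*(n(22, -37) + 932)) = -1013472*(-542/(1179*((-3 - 1*(-37)) + 932))) = -1013472*(-542/(1179*((-3 + 37) + 932))) = -1013472*(-542/(1179*(34 + 932))) = -1013472/(966*(-1179/542)) = -1013472/(-569457/271) = -1013472*(-271/569457) = 442272/917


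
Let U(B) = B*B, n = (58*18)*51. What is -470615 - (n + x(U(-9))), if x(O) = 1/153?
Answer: -80150428/153 ≈ -5.2386e+5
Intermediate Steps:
n = 53244 (n = 1044*51 = 53244)
U(B) = B**2
x(O) = 1/153
-470615 - (n + x(U(-9))) = -470615 - (53244 + 1/153) = -470615 - 1*8146333/153 = -470615 - 8146333/153 = -80150428/153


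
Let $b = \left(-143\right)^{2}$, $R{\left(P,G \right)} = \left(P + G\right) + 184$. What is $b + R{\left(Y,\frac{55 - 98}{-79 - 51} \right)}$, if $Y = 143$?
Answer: $\frac{2700923}{130} \approx 20776.0$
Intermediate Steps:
$R{\left(P,G \right)} = 184 + G + P$ ($R{\left(P,G \right)} = \left(G + P\right) + 184 = 184 + G + P$)
$b = 20449$
$b + R{\left(Y,\frac{55 - 98}{-79 - 51} \right)} = 20449 + \left(184 + \frac{55 - 98}{-79 - 51} + 143\right) = 20449 + \left(184 - \frac{43}{-130} + 143\right) = 20449 + \left(184 - - \frac{43}{130} + 143\right) = 20449 + \left(184 + \frac{43}{130} + 143\right) = 20449 + \frac{42553}{130} = \frac{2700923}{130}$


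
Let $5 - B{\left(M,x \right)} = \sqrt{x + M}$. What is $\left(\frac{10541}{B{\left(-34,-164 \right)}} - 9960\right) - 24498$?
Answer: $- \frac{7631429}{223} + \frac{31623 i \sqrt{22}}{223} \approx -34222.0 + 665.13 i$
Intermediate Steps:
$B{\left(M,x \right)} = 5 - \sqrt{M + x}$ ($B{\left(M,x \right)} = 5 - \sqrt{x + M} = 5 - \sqrt{M + x}$)
$\left(\frac{10541}{B{\left(-34,-164 \right)}} - 9960\right) - 24498 = \left(\frac{10541}{5 - \sqrt{-34 - 164}} - 9960\right) - 24498 = \left(\frac{10541}{5 - \sqrt{-198}} - 9960\right) - 24498 = \left(\frac{10541}{5 - 3 i \sqrt{22}} - 9960\right) - 24498 = \left(-9960 + \frac{10541}{5 - 3 i \sqrt{22}}\right) - 24498 = -34458 + \frac{10541}{5 - 3 i \sqrt{22}}$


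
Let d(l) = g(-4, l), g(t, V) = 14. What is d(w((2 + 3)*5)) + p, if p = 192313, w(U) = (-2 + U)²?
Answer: 192327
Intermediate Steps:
d(l) = 14
d(w((2 + 3)*5)) + p = 14 + 192313 = 192327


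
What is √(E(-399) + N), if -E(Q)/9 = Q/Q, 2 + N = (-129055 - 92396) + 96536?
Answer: I*√124926 ≈ 353.45*I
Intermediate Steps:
N = -124917 (N = -2 + ((-129055 - 92396) + 96536) = -2 + (-221451 + 96536) = -2 - 124915 = -124917)
E(Q) = -9 (E(Q) = -9*Q/Q = -9*1 = -9)
√(E(-399) + N) = √(-9 - 124917) = √(-124926) = I*√124926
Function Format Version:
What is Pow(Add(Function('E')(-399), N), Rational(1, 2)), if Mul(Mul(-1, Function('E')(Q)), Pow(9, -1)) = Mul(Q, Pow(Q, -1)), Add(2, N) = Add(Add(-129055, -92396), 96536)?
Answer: Mul(I, Pow(124926, Rational(1, 2))) ≈ Mul(353.45, I)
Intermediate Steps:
N = -124917 (N = Add(-2, Add(Add(-129055, -92396), 96536)) = Add(-2, Add(-221451, 96536)) = Add(-2, -124915) = -124917)
Function('E')(Q) = -9 (Function('E')(Q) = Mul(-9, Mul(Q, Pow(Q, -1))) = Mul(-9, 1) = -9)
Pow(Add(Function('E')(-399), N), Rational(1, 2)) = Pow(Add(-9, -124917), Rational(1, 2)) = Pow(-124926, Rational(1, 2)) = Mul(I, Pow(124926, Rational(1, 2)))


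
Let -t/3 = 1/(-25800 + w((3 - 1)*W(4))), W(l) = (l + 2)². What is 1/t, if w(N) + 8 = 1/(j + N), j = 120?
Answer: 4955135/576 ≈ 8602.7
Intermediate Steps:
W(l) = (2 + l)²
w(N) = -8 + 1/(120 + N)
t = 576/4955135 (t = -3/(-25800 + (-959 - 8*(3 - 1)*(2 + 4)²)/(120 + (3 - 1)*(2 + 4)²)) = -3/(-25800 + (-959 - 16*6²)/(120 + 2*6²)) = -3/(-25800 + (-959 - 16*36)/(120 + 2*36)) = -3/(-25800 + (-959 - 8*72)/(120 + 72)) = -3/(-25800 + (-959 - 576)/192) = -3/(-25800 + (1/192)*(-1535)) = -3/(-25800 - 1535/192) = -3/(-4955135/192) = -3*(-192/4955135) = 576/4955135 ≈ 0.00011624)
1/t = 1/(576/4955135) = 4955135/576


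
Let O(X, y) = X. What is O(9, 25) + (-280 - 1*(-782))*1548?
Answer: 777105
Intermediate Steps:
O(9, 25) + (-280 - 1*(-782))*1548 = 9 + (-280 - 1*(-782))*1548 = 9 + (-280 + 782)*1548 = 9 + 502*1548 = 9 + 777096 = 777105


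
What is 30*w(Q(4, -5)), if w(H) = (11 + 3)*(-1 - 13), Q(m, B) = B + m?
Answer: -5880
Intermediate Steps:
w(H) = -196 (w(H) = 14*(-14) = -196)
30*w(Q(4, -5)) = 30*(-196) = -5880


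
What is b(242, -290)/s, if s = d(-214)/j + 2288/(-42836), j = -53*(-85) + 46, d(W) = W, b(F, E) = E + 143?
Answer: 7164288873/4894898 ≈ 1463.6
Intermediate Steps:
b(F, E) = 143 + E
j = 4551 (j = 4505 + 46 = 4551)
s = -4894898/48736659 (s = -214/4551 + 2288/(-42836) = -214*1/4551 + 2288*(-1/42836) = -214/4551 - 572/10709 = -4894898/48736659 ≈ -0.10044)
b(242, -290)/s = (143 - 290)/(-4894898/48736659) = -147*(-48736659/4894898) = 7164288873/4894898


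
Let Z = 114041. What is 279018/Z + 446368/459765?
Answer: 179186963858/52432060365 ≈ 3.4175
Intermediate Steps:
279018/Z + 446368/459765 = 279018/114041 + 446368/459765 = 179186963858/52432060365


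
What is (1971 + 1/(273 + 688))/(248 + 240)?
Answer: 473533/117242 ≈ 4.0389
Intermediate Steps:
(1971 + 1/(273 + 688))/(248 + 240) = (1971 + 1/961)/488 = (1971 + 1/961)*(1/488) = (1894132/961)*(1/488) = 473533/117242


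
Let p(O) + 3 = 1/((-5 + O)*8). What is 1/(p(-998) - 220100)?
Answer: -8024/1766106473 ≈ -4.5433e-6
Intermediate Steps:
p(O) = -3 + 1/(-40 + 8*O) (p(O) = -3 + 1/((-5 + O)*8) = -3 + 1/(-40 + 8*O))
1/(p(-998) - 220100) = 1/((121 - 24*(-998))/(8*(-5 - 998)) - 220100) = 1/((⅛)*(121 + 23952)/(-1003) - 220100) = 1/((⅛)*(-1/1003)*24073 - 220100) = 1/(-24073/8024 - 220100) = 1/(-1766106473/8024) = -8024/1766106473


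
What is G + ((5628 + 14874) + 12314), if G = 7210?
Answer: 40026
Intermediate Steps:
G + ((5628 + 14874) + 12314) = 7210 + ((5628 + 14874) + 12314) = 7210 + (20502 + 12314) = 7210 + 32816 = 40026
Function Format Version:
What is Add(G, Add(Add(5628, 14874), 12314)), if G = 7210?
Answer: 40026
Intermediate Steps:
Add(G, Add(Add(5628, 14874), 12314)) = Add(7210, Add(Add(5628, 14874), 12314)) = Add(7210, Add(20502, 12314)) = Add(7210, 32816) = 40026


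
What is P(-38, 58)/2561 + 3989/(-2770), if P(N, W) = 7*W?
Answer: -9091209/7093970 ≈ -1.2815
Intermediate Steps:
P(-38, 58)/2561 + 3989/(-2770) = (7*58)/2561 + 3989/(-2770) = 406*(1/2561) + 3989*(-1/2770) = 406/2561 - 3989/2770 = -9091209/7093970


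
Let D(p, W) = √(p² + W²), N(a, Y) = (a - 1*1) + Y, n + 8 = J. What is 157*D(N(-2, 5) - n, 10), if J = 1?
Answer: 157*√181 ≈ 2112.2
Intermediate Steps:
n = -7 (n = -8 + 1 = -7)
N(a, Y) = -1 + Y + a (N(a, Y) = (a - 1) + Y = (-1 + a) + Y = -1 + Y + a)
D(p, W) = √(W² + p²)
157*D(N(-2, 5) - n, 10) = 157*√(10² + ((-1 + 5 - 2) - 1*(-7))²) = 157*√(100 + (2 + 7)²) = 157*√(100 + 9²) = 157*√(100 + 81) = 157*√181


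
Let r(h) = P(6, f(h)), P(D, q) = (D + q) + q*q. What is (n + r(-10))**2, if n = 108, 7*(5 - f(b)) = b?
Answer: 62821476/2401 ≈ 26165.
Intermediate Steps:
f(b) = 5 - b/7
P(D, q) = D + q + q**2 (P(D, q) = (D + q) + q**2 = D + q + q**2)
r(h) = 11 + (5 - h/7)**2 - h/7 (r(h) = 6 + (5 - h/7) + (5 - h/7)**2 = 11 + (5 - h/7)**2 - h/7)
(n + r(-10))**2 = (108 + (36 - 11/7*(-10) + (1/49)*(-10)**2))**2 = (108 + (36 + 110/7 + (1/49)*100))**2 = (108 + (36 + 110/7 + 100/49))**2 = (108 + 2634/49)**2 = (7926/49)**2 = 62821476/2401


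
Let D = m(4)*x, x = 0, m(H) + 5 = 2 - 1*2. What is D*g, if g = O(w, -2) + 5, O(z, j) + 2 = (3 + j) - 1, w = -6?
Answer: 0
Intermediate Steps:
m(H) = -5 (m(H) = -5 + (2 - 1*2) = -5 + (2 - 2) = -5 + 0 = -5)
O(z, j) = j (O(z, j) = -2 + ((3 + j) - 1) = -2 + (2 + j) = j)
g = 3 (g = -2 + 5 = 3)
D = 0 (D = -5*0 = 0)
D*g = 0*3 = 0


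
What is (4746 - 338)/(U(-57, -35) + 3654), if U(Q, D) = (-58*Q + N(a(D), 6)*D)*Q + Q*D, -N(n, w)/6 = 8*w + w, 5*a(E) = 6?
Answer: -4408/829173 ≈ -0.0053161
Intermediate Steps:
a(E) = 6/5 (a(E) = (1/5)*6 = 6/5)
N(n, w) = -54*w (N(n, w) = -6*(8*w + w) = -54*w)
U(Q, D) = D*Q + Q*(-324*D - 58*Q) (U(Q, D) = (-58*Q + (-54*6)*D)*Q + Q*D = (-58*Q - 324*D)*Q + D*Q = (-324*D - 58*Q)*Q + D*Q = Q*(-324*D - 58*Q) + D*Q = D*Q + Q*(-324*D - 58*Q))
(4746 - 338)/(U(-57, -35) + 3654) = (4746 - 338)/(-1*(-57)*(58*(-57) + 323*(-35)) + 3654) = 4408/(-1*(-57)*(-3306 - 11305) + 3654) = 4408/(-1*(-57)*(-14611) + 3654) = 4408/(-832827 + 3654) = 4408/(-829173) = 4408*(-1/829173) = -4408/829173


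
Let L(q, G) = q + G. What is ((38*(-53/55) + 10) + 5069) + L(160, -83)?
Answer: 281566/55 ≈ 5119.4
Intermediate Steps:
L(q, G) = G + q
((38*(-53/55) + 10) + 5069) + L(160, -83) = ((38*(-53/55) + 10) + 5069) + (-83 + 160) = ((38*(-53*1/55) + 10) + 5069) + 77 = ((38*(-53/55) + 10) + 5069) + 77 = ((-2014/55 + 10) + 5069) + 77 = (-1464/55 + 5069) + 77 = 277331/55 + 77 = 281566/55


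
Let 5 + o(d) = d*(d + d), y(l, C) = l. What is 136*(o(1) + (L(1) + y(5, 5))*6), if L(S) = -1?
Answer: 2856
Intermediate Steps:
o(d) = -5 + 2*d² (o(d) = -5 + d*(d + d) = -5 + d*(2*d) = -5 + 2*d²)
136*(o(1) + (L(1) + y(5, 5))*6) = 136*((-5 + 2*1²) + (-1 + 5)*6) = 136*((-5 + 2*1) + 4*6) = 136*((-5 + 2) + 24) = 136*(-3 + 24) = 136*21 = 2856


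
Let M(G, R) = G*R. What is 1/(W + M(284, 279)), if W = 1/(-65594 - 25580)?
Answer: 91174/7224263063 ≈ 1.2621e-5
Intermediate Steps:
W = -1/91174 (W = 1/(-91174) = -1/91174 ≈ -1.0968e-5)
1/(W + M(284, 279)) = 1/(-1/91174 + 284*279) = 1/(-1/91174 + 79236) = 1/(7224263063/91174) = 91174/7224263063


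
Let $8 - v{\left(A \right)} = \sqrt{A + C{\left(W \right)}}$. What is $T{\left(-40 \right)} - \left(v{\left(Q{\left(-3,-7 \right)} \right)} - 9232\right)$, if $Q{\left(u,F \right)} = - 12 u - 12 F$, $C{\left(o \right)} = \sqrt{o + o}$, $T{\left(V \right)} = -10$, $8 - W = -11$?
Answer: $9214 + \sqrt{120 + \sqrt{38}} \approx 9225.2$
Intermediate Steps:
$W = 19$ ($W = 8 - -11 = 8 + 11 = 19$)
$C{\left(o \right)} = \sqrt{2} \sqrt{o}$ ($C{\left(o \right)} = \sqrt{2 o} = \sqrt{2} \sqrt{o}$)
$Q{\left(u,F \right)} = - 12 F - 12 u$
$v{\left(A \right)} = 8 - \sqrt{A + \sqrt{38}}$ ($v{\left(A \right)} = 8 - \sqrt{A + \sqrt{2} \sqrt{19}} = 8 - \sqrt{A + \sqrt{38}}$)
$T{\left(-40 \right)} - \left(v{\left(Q{\left(-3,-7 \right)} \right)} - 9232\right) = -10 - \left(\left(8 - \sqrt{\left(\left(-12\right) \left(-7\right) - -36\right) + \sqrt{38}}\right) - 9232\right) = -10 - \left(\left(8 - \sqrt{\left(84 + 36\right) + \sqrt{38}}\right) - 9232\right) = -10 - \left(\left(8 - \sqrt{120 + \sqrt{38}}\right) - 9232\right) = -10 - \left(-9224 - \sqrt{120 + \sqrt{38}}\right) = -10 + \left(9224 + \sqrt{120 + \sqrt{38}}\right) = 9214 + \sqrt{120 + \sqrt{38}}$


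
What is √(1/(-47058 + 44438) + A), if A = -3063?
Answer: I*√5256414955/1310 ≈ 55.344*I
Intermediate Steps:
√(1/(-47058 + 44438) + A) = √(1/(-47058 + 44438) - 3063) = √(1/(-2620) - 3063) = √(-1/2620 - 3063) = √(-8025061/2620) = I*√5256414955/1310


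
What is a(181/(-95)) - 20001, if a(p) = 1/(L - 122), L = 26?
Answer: -1920097/96 ≈ -20001.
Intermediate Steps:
a(p) = -1/96 (a(p) = 1/(26 - 122) = 1/(-96) = -1/96)
a(181/(-95)) - 20001 = -1/96 - 20001 = -1920097/96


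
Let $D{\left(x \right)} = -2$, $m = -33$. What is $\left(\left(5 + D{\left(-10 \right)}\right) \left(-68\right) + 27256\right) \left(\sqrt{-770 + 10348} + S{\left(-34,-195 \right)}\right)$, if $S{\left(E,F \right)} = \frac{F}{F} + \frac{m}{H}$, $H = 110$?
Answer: $\frac{94682}{5} + 27052 \sqrt{9578} \approx 2.6664 \cdot 10^{6}$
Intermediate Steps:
$S{\left(E,F \right)} = \frac{7}{10}$ ($S{\left(E,F \right)} = \frac{F}{F} - \frac{33}{110} = 1 - \frac{3}{10} = \frac{7}{10}$)
$\left(\left(5 + D{\left(-10 \right)}\right) \left(-68\right) + 27256\right) \left(\sqrt{-770 + 10348} + S{\left(-34,-195 \right)}\right) = \left(\left(5 - 2\right) \left(-68\right) + 27256\right) \left(\sqrt{-770 + 10348} + \frac{7}{10}\right) = \left(3 \left(-68\right) + 27256\right) \left(\sqrt{9578} + \frac{7}{10}\right) = \left(-204 + 27256\right) \left(\frac{7}{10} + \sqrt{9578}\right) = 27052 \left(\frac{7}{10} + \sqrt{9578}\right) = \frac{94682}{5} + 27052 \sqrt{9578}$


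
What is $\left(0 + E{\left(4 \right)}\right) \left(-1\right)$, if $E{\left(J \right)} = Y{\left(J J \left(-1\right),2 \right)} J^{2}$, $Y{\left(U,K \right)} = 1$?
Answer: $-16$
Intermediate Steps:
$E{\left(J \right)} = J^{2}$ ($E{\left(J \right)} = 1 J^{2} = J^{2}$)
$\left(0 + E{\left(4 \right)}\right) \left(-1\right) = \left(0 + 4^{2}\right) \left(-1\right) = \left(0 + 16\right) \left(-1\right) = 16 \left(-1\right) = -16$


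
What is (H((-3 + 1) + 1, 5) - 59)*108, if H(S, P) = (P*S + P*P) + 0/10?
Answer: -4212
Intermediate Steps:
H(S, P) = P² + P*S (H(S, P) = (P*S + P²) + 0*(⅒) = (P² + P*S) + 0 = P² + P*S)
(H((-3 + 1) + 1, 5) - 59)*108 = (5*(5 + ((-3 + 1) + 1)) - 59)*108 = (5*(5 + (-2 + 1)) - 59)*108 = (5*(5 - 1) - 59)*108 = (5*4 - 59)*108 = (20 - 59)*108 = -39*108 = -4212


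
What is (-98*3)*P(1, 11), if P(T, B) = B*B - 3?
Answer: -34692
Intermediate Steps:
P(T, B) = -3 + B**2 (P(T, B) = B**2 - 3 = -3 + B**2)
(-98*3)*P(1, 11) = (-98*3)*(-3 + 11**2) = -294*(-3 + 121) = -294*118 = -34692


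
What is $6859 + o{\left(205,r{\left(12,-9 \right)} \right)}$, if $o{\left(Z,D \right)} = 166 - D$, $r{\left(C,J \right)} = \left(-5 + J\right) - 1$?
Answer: $7040$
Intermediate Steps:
$r{\left(C,J \right)} = -6 + J$
$6859 + o{\left(205,r{\left(12,-9 \right)} \right)} = 6859 + \left(166 - \left(-6 - 9\right)\right) = 6859 + \left(166 - -15\right) = 6859 + \left(166 + 15\right) = 6859 + 181 = 7040$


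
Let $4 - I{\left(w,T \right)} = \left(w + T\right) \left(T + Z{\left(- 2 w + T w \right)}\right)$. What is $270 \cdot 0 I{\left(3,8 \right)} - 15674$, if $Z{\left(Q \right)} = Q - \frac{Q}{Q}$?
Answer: $-15674$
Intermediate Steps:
$Z{\left(Q \right)} = -1 + Q$ ($Z{\left(Q \right)} = Q - 1 = -1 + Q$)
$I{\left(w,T \right)} = 4 - \left(T + w\right) \left(-1 + T - 2 w + T w\right)$ ($I{\left(w,T \right)} = 4 - \left(w + T\right) \left(T - \left(1 + 2 w - T w\right)\right) = 4 - \left(T + w\right) \left(T - \left(1 + 2 w - T w\right)\right) = 4 - \left(T + w\right) \left(-1 + T - 2 w + T w\right)$)
$270 \cdot 0 I{\left(3,8 \right)} - 15674 = 270 \cdot 0 \left(4 - 8^{2} - 8 \cdot 3 - 8 \left(-1 + 3 \left(-2 + 8\right)\right) - 3 \left(-1 + 3 \left(-2 + 8\right)\right)\right) - 15674 = 0 \left(4 - 64 - 24 - 8 \left(-1 + 3 \cdot 6\right) - 3 \left(-1 + 3 \cdot 6\right)\right) - 15674 = 0 \left(4 - 64 - 24 - 8 \left(-1 + 18\right) - 3 \left(-1 + 18\right)\right) - 15674 = 0 \left(4 - 64 - 24 - 8 \cdot 17 - 3 \cdot 17\right) - 15674 = 0 \left(4 - 64 - 24 - 136 - 51\right) - 15674 = 0 \left(-271\right) - 15674 = 0 - 15674 = -15674$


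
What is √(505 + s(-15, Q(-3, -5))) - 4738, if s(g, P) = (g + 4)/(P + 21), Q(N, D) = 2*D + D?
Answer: -4738 + √18114/6 ≈ -4715.6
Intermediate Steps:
Q(N, D) = 3*D
s(g, P) = (4 + g)/(21 + P)
√(505 + s(-15, Q(-3, -5))) - 4738 = √(505 + (4 - 15)/(21 + 3*(-5))) - 4738 = √(505 - 11/(21 - 15)) - 4738 = √(505 - 11/6) - 4738 = √(3019/6) - 4738 = √18114/6 - 4738 = -4738 + √18114/6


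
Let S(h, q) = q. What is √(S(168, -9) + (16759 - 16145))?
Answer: 11*√5 ≈ 24.597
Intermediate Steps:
√(S(168, -9) + (16759 - 16145)) = √(-9 + (16759 - 16145)) = √(-9 + 614) = √605 = 11*√5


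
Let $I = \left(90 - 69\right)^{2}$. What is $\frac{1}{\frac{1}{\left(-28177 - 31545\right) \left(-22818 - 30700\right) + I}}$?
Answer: $3196202437$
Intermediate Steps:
$I = 441$ ($I = 21^{2} = 441$)
$\frac{1}{\frac{1}{\left(-28177 - 31545\right) \left(-22818 - 30700\right) + I}} = \frac{1}{\frac{1}{\left(-28177 - 31545\right) \left(-22818 - 30700\right) + 441}} = \frac{1}{\frac{1}{\left(-59722\right) \left(-53518\right) + 441}} = \frac{1}{\frac{1}{3196201996 + 441}} = \frac{1}{\frac{1}{3196202437}} = 3196202437$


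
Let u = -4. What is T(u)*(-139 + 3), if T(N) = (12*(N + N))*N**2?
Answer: 208896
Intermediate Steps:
T(N) = 24*N**3 (T(N) = (12*(2*N))*N**2 = (24*N)*N**2 = 24*N**3)
T(u)*(-139 + 3) = (24*(-4)**3)*(-139 + 3) = (24*(-64))*(-136) = -1536*(-136) = 208896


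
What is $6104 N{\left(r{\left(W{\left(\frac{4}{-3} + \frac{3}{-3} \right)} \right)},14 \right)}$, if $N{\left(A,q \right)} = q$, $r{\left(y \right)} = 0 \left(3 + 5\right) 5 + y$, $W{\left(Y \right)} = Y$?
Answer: $85456$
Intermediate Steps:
$r{\left(y \right)} = y$ ($r{\left(y \right)} = 0 \cdot 8 \cdot 5 + y = 0 \cdot 40 + y = 0 + y = y$)
$6104 N{\left(r{\left(W{\left(\frac{4}{-3} + \frac{3}{-3} \right)} \right)},14 \right)} = 6104 \cdot 14 = 85456$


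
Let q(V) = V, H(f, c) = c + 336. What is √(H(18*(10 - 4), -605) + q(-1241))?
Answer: I*√1510 ≈ 38.859*I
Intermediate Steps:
H(f, c) = 336 + c
√(H(18*(10 - 4), -605) + q(-1241)) = √((336 - 605) - 1241) = √(-269 - 1241) = √(-1510) = I*√1510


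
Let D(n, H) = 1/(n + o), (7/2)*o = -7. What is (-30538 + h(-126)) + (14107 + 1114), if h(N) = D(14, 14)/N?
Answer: -23159305/1512 ≈ -15317.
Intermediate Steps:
o = -2 (o = (2/7)*(-7) = -2)
D(n, H) = 1/(-2 + n) (D(n, H) = 1/(n - 2) = 1/(-2 + n))
h(N) = 1/(12*N) (h(N) = 1/((-2 + 14)*N) = 1/(12*N))
(-30538 + h(-126)) + (14107 + 1114) = (-30538 + (1/12)/(-126)) + (14107 + 1114) = (-30538 + (1/12)*(-1/126)) + 15221 = (-30538 - 1/1512) + 15221 = -46173457/1512 + 15221 = -23159305/1512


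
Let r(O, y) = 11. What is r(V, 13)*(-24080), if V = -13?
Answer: -264880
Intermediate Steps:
r(V, 13)*(-24080) = 11*(-24080) = -264880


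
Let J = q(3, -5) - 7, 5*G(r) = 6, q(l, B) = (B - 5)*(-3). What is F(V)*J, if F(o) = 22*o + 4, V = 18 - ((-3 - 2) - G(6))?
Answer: 61686/5 ≈ 12337.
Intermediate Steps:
q(l, B) = 15 - 3*B (q(l, B) = (-5 + B)*(-3) = 15 - 3*B)
G(r) = 6/5 (G(r) = (⅕)*6 = 6/5)
J = 23 (J = (15 - 3*(-5)) - 7 = (15 + 15) - 7 = 30 - 7 = 23)
V = 121/5 (V = 18 - ((-3 - 2) - 1*6/5) = 18 - (-5 - 6/5) = 18 - 1*(-31/5) = 18 + 31/5 = 121/5 ≈ 24.200)
F(o) = 4 + 22*o
F(V)*J = (4 + 22*(121/5))*23 = (4 + 2662/5)*23 = (2682/5)*23 = 61686/5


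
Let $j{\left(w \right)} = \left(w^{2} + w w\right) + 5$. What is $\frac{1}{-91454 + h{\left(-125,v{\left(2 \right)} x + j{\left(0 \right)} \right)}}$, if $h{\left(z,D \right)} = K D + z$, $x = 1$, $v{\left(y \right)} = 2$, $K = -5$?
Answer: $- \frac{1}{91614} \approx -1.0915 \cdot 10^{-5}$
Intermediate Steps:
$j{\left(w \right)} = 5 + 2 w^{2}$ ($j{\left(w \right)} = \left(w^{2} + w^{2}\right) + 5 = 2 w^{2} + 5 = 5 + 2 w^{2}$)
$h{\left(z,D \right)} = z - 5 D$ ($h{\left(z,D \right)} = - 5 D + z = z - 5 D$)
$\frac{1}{-91454 + h{\left(-125,v{\left(2 \right)} x + j{\left(0 \right)} \right)}} = \frac{1}{-91454 - \left(125 + 5 \left(2 \cdot 1 + \left(5 + 2 \cdot 0^{2}\right)\right)\right)} = \frac{1}{-91454 - \left(125 + 5 \left(2 + \left(5 + 2 \cdot 0\right)\right)\right)} = \frac{1}{-91454 - \left(125 + 5 \left(2 + \left(5 + 0\right)\right)\right)} = \frac{1}{-91454 - \left(125 + 5 \left(2 + 5\right)\right)} = \frac{1}{-91454 - 160} = \frac{1}{-91614} = - \frac{1}{91614}$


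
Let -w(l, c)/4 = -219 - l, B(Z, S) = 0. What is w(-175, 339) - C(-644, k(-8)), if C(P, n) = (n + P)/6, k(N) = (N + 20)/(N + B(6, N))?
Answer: 3403/12 ≈ 283.58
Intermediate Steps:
w(l, c) = 876 + 4*l (w(l, c) = -4*(-219 - l) = 876 + 4*l)
k(N) = (20 + N)/N (k(N) = (N + 20)/(N + 0) = (20 + N)/N)
C(P, n) = P/6 + n/6 (C(P, n) = (P + n)*(1/6) = P/6 + n/6)
w(-175, 339) - C(-644, k(-8)) = (876 + 4*(-175)) - ((1/6)*(-644) + ((20 - 8)/(-8))/6) = (876 - 700) - (-322/3 + (-1/8*12)/6) = 176 - (-322/3 + (1/6)*(-3/2)) = 176 - (-322/3 - 1/4) = 176 - 1*(-1291/12) = 176 + 1291/12 = 3403/12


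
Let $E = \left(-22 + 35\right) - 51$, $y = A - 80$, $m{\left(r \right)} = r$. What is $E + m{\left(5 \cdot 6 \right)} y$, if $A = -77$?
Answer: $-4748$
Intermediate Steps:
$y = -157$ ($y = -77 - 80 = -157$)
$E = -38$ ($E = 13 - 51 = -38$)
$E + m{\left(5 \cdot 6 \right)} y = -38 + 5 \cdot 6 \left(-157\right) = -38 + 30 \left(-157\right) = -38 - 4710 = -4748$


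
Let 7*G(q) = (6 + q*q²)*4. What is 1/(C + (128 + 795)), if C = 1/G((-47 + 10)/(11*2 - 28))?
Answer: 51949/47949305 ≈ 0.0010834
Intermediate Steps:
G(q) = 24/7 + 4*q³/7 (G(q) = ((6 + q*q²)*4)/7 = ((6 + q³)*4)/7 = (24 + 4*q³)/7 = 24/7 + 4*q³/7)
C = 378/51949 (C = 1/(24/7 + 4*((-47 + 10)/(11*2 - 28))³/7) = 1/(24/7 + 4*(-37/(22 - 28))³/7) = 1/(24/7 + 4*(-37/(-6))³/7) = 1/(24/7 + 4*(-37*(-⅙))³/7) = 1/(24/7 + 4*(37/6)³/7) = 1/(24/7 + (4/7)*(50653/216)) = 1/(24/7 + 50653/378) = 1/(51949/378) = 378/51949 ≈ 0.0072764)
1/(C + (128 + 795)) = 1/(378/51949 + (128 + 795)) = 1/(378/51949 + 923) = 1/(47949305/51949) = 51949/47949305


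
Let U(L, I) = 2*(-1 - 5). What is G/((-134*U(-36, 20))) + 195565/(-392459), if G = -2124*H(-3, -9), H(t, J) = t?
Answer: 182190019/52589506 ≈ 3.4644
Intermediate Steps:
U(L, I) = -12 (U(L, I) = 2*(-6) = -12)
G = 6372 (G = -2124*(-3) = 6372)
G/((-134*U(-36, 20))) + 195565/(-392459) = 6372/((-134*(-12))) + 195565/(-392459) = 6372/1608 + 195565*(-1/392459) = 6372*(1/1608) - 195565/392459 = 531/134 - 195565/392459 = 182190019/52589506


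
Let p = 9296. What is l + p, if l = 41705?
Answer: 51001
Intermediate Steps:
l + p = 41705 + 9296 = 51001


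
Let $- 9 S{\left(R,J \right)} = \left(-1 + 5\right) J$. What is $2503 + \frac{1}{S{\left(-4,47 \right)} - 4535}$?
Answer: $\frac{102630500}{41003} \approx 2503.0$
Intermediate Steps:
$S{\left(R,J \right)} = - \frac{4 J}{9}$ ($S{\left(R,J \right)} = - \frac{\left(-1 + 5\right) J}{9} = - \frac{4 J}{9}$)
$2503 + \frac{1}{S{\left(-4,47 \right)} - 4535} = 2503 + \frac{1}{\left(- \frac{4}{9}\right) 47 - 4535} = 2503 + \frac{1}{- \frac{188}{9} - 4535} = 2503 + \frac{1}{- \frac{41003}{9}} = 2503 - \frac{9}{41003} = \frac{102630500}{41003}$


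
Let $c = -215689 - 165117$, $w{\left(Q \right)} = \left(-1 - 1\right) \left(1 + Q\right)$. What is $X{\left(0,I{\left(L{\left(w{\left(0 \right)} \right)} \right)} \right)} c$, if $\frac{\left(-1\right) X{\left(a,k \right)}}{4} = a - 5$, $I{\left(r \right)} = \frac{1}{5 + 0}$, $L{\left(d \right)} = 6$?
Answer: $-7616120$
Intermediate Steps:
$w{\left(Q \right)} = -2 - 2 Q$ ($w{\left(Q \right)} = - 2 \left(1 + Q\right) = -2 - 2 Q$)
$I{\left(r \right)} = \frac{1}{5}$
$X{\left(a,k \right)} = 20 - 4 a$ ($X{\left(a,k \right)} = - 4 \left(a - 5\right) = - 4 \left(-5 + a\right) = 20 - 4 a$)
$c = -380806$
$X{\left(0,I{\left(L{\left(w{\left(0 \right)} \right)} \right)} \right)} c = \left(20 - 0\right) \left(-380806\right) = \left(20 + 0\right) \left(-380806\right) = 20 \left(-380806\right) = -7616120$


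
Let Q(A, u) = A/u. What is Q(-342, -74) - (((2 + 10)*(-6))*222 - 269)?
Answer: 601532/37 ≈ 16258.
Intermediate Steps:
Q(-342, -74) - (((2 + 10)*(-6))*222 - 269) = -342/(-74) - (((2 + 10)*(-6))*222 - 269) = -342*(-1/74) - ((12*(-6))*222 - 269) = 171/37 - (-72*222 - 269) = 171/37 - (-15984 - 269) = 171/37 - 1*(-16253) = 171/37 + 16253 = 601532/37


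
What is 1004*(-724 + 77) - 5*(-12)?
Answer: -649528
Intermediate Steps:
1004*(-724 + 77) - 5*(-12) = 1004*(-647) + 60 = -649588 + 60 = -649528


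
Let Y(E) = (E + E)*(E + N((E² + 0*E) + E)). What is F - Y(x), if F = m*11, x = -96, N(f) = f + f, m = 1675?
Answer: 3502073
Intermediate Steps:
N(f) = 2*f
F = 18425 (F = 1675*11 = 18425)
Y(E) = 2*E*(2*E² + 3*E) (Y(E) = (E + E)*(E + 2*((E² + 0*E) + E)) = (2*E)*(E + 2*((E² + 0) + E)) = (2*E)*(E + 2*(E² + E)) = (2*E)*(E + 2*(E + E²)) = (2*E)*(E + (2*E + 2*E²)) = (2*E)*(2*E² + 3*E) = 2*E*(2*E² + 3*E))
F - Y(x) = 18425 - (-96)²*(6 + 4*(-96)) = 18425 - 9216*(6 - 384) = 18425 - 9216*(-378) = 18425 - 1*(-3483648) = 18425 + 3483648 = 3502073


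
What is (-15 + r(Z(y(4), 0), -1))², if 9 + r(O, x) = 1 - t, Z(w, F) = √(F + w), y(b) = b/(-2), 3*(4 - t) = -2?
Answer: 6889/9 ≈ 765.44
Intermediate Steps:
t = 14/3 (t = 4 - ⅓*(-2) = 4 + ⅔ = 14/3 ≈ 4.6667)
y(b) = -b/2 (y(b) = b*(-½) = -b/2)
r(O, x) = -38/3 (r(O, x) = -9 + (1 - 1*14/3) = -9 + (1 - 14/3) = -9 - 11/3 = -38/3)
(-15 + r(Z(y(4), 0), -1))² = (-15 - 38/3)² = (-83/3)² = 6889/9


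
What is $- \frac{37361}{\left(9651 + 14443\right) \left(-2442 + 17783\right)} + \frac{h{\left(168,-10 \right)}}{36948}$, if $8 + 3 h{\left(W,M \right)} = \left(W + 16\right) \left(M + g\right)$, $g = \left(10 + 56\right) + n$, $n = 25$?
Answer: $\frac{1375452114425}{10242707582394} \approx 0.13429$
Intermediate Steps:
$g = 91$ ($g = \left(10 + 56\right) + 25 = 66 + 25 = 91$)
$h{\left(W,M \right)} = - \frac{8}{3} + \frac{\left(16 + W\right) \left(91 + M\right)}{3}$ ($h{\left(W,M \right)} = - \frac{8}{3} + \frac{\left(W + 16\right) \left(M + 91\right)}{3} = - \frac{8}{3} + \frac{\left(16 + W\right) \left(91 + M\right)}{3}$)
$- \frac{37361}{\left(9651 + 14443\right) \left(-2442 + 17783\right)} + \frac{h{\left(168,-10 \right)}}{36948} = - \frac{37361}{\left(9651 + 14443\right) \left(-2442 + 17783\right)} + \frac{\frac{1448}{3} + \frac{16}{3} \left(-10\right) + \frac{91}{3} \cdot 168 + \frac{1}{3} \left(-10\right) 168}{36948} = - \frac{37361}{24094 \cdot 15341} + \left(\frac{1448}{3} - \frac{160}{3} + 5096 - 560\right) \frac{1}{36948} = - \frac{37361}{369626054} + \frac{14896}{3} \cdot \frac{1}{36948} = \left(-37361\right) \frac{1}{369626054} + \frac{3724}{27711} = - \frac{37361}{369626054} + \frac{3724}{27711} = \frac{1375452114425}{10242707582394}$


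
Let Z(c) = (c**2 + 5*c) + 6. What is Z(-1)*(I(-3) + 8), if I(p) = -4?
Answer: 8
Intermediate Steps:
Z(c) = 6 + c**2 + 5*c
Z(-1)*(I(-3) + 8) = (6 + (-1)**2 + 5*(-1))*(-4 + 8) = (6 + 1 - 5)*4 = 2*4 = 8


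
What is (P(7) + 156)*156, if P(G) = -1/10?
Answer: 121602/5 ≈ 24320.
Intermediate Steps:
P(G) = -⅒ (P(G) = -1*⅒ = -⅒)
(P(7) + 156)*156 = (-⅒ + 156)*156 = (1559/10)*156 = 121602/5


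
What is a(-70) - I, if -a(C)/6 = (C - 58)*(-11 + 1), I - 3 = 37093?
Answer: -44776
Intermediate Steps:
I = 37096 (I = 3 + 37093 = 37096)
a(C) = -3480 + 60*C (a(C) = -6*(C - 58)*(-11 + 1) = -6*(-58 + C)*(-10) = -6*(580 - 10*C) = -3480 + 60*C)
a(-70) - I = (-3480 + 60*(-70)) - 1*37096 = (-3480 - 4200) - 37096 = -7680 - 37096 = -44776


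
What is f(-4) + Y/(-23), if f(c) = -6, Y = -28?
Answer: -110/23 ≈ -4.7826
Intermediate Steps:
f(-4) + Y/(-23) = -6 - 28/(-23) = -6 - 28*(-1/23) = -6 + 28/23 = -110/23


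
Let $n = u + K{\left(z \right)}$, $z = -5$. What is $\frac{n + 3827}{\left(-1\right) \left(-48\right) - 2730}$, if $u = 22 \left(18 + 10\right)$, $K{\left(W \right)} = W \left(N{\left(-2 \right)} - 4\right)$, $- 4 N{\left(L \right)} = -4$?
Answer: $- \frac{743}{447} \approx -1.6622$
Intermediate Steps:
$N{\left(L \right)} = 1$ ($N{\left(L \right)} = \left(- \frac{1}{4}\right) \left(-4\right) = 1$)
$K{\left(W \right)} = - 3 W$ ($K{\left(W \right)} = W \left(1 - 4\right) = W \left(-3\right) = - 3 W$)
$u = 616$ ($u = 22 \cdot 28 = 616$)
$n = 631$ ($n = 616 - -15 = 616 + 15 = 631$)
$\frac{n + 3827}{\left(-1\right) \left(-48\right) - 2730} = \frac{631 + 3827}{\left(-1\right) \left(-48\right) - 2730} = \frac{4458}{48 - 2730} = \frac{4458}{-2682} = 4458 \left(- \frac{1}{2682}\right) = - \frac{743}{447}$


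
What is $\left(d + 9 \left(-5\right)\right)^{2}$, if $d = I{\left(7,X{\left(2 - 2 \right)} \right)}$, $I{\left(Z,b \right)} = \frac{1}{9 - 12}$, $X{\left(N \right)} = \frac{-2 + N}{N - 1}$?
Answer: $\frac{18496}{9} \approx 2055.1$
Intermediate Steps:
$X{\left(N \right)} = \frac{-2 + N}{-1 + N}$
$I{\left(Z,b \right)} = - \frac{1}{3}$ ($I{\left(Z,b \right)} = \frac{1}{-3} = - \frac{1}{3}$)
$d = - \frac{1}{3} \approx -0.33333$
$\left(d + 9 \left(-5\right)\right)^{2} = \left(- \frac{1}{3} + 9 \left(-5\right)\right)^{2} = \left(- \frac{1}{3} - 45\right)^{2} = \left(- \frac{136}{3}\right)^{2} = \frac{18496}{9}$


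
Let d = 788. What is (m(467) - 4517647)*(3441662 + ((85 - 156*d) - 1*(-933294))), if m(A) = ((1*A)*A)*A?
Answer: 413857801112508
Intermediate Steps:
m(A) = A**3 (m(A) = (A*A)*A = A**2*A = A**3)
(m(467) - 4517647)*(3441662 + ((85 - 156*d) - 1*(-933294))) = (467**3 - 4517647)*(3441662 + ((85 - 156*788) - 1*(-933294))) = (101847563 - 4517647)*(3441662 + ((85 - 122928) + 933294)) = 97329916*(3441662 + (-122843 + 933294)) = 97329916*(3441662 + 810451) = 97329916*4252113 = 413857801112508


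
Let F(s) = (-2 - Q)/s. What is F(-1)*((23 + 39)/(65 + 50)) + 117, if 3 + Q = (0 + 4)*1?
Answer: 13641/115 ≈ 118.62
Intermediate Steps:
Q = 1 (Q = -3 + (0 + 4)*1 = -3 + 4*1 = -3 + 4 = 1)
F(s) = -3/s (F(s) = (-2 - 1*1)/s = (-2 - 1)/s = -3/s)
F(-1)*((23 + 39)/(65 + 50)) + 117 = (-3/(-1))*((23 + 39)/(65 + 50)) + 117 = (-3*(-1))*(62/115) + 117 = 3*(62*(1/115)) + 117 = 3*(62/115) + 117 = 186/115 + 117 = 13641/115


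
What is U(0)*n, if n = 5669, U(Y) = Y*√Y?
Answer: 0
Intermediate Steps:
U(Y) = Y^(3/2)
U(0)*n = 0^(3/2)*5669 = 0*5669 = 0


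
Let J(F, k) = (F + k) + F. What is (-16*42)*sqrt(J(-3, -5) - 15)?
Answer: -672*I*sqrt(26) ≈ -3426.5*I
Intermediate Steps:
J(F, k) = k + 2*F
(-16*42)*sqrt(J(-3, -5) - 15) = (-16*42)*sqrt((-5 + 2*(-3)) - 15) = -672*sqrt((-5 - 6) - 15) = -672*sqrt(-11 - 15) = -672*I*sqrt(26)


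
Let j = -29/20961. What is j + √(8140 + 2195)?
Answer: -29/20961 + √10335 ≈ 101.66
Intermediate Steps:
j = -29/20961 (j = -29*1/20961 = -29/20961 ≈ -0.0013835)
j + √(8140 + 2195) = -29/20961 + √(8140 + 2195) = -29/20961 + √10335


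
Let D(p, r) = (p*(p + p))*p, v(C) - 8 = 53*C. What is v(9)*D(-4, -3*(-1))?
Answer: -62080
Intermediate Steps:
v(C) = 8 + 53*C
D(p, r) = 2*p**3 (D(p, r) = (p*(2*p))*p = (2*p**2)*p = 2*p**3)
v(9)*D(-4, -3*(-1)) = (8 + 53*9)*(2*(-4)**3) = (8 + 477)*(2*(-64)) = 485*(-128) = -62080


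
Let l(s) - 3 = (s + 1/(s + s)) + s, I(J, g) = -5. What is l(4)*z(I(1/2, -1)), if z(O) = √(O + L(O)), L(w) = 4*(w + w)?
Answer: 267*I*√5/8 ≈ 74.629*I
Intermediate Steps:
L(w) = 8*w (L(w) = 4*(2*w) = 8*w)
z(O) = 3*√O (z(O) = √(O + 8*O) = √(9*O) = 3*√O)
l(s) = 3 + 1/(2*s) + 2*s (l(s) = 3 + ((s + 1/(s + s)) + s) = 3 + ((s + 1/(2*s)) + s) = 3 + (1/(2*s) + 2*s) = 3 + 1/(2*s) + 2*s)
l(4)*z(I(1/2, -1)) = (3 + (½)/4 + 2*4)*(3*√(-5)) = (3 + (½)*(¼) + 8)*(3*(I*√5)) = (3 + ⅛ + 8)*(3*I*√5) = 89*(3*I*√5)/8 = 267*I*√5/8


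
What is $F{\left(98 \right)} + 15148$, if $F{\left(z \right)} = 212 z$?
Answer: $35924$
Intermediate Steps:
$F{\left(98 \right)} + 15148 = 212 \cdot 98 + 15148 = 20776 + 15148 = 35924$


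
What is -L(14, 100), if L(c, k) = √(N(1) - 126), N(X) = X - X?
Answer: -3*I*√14 ≈ -11.225*I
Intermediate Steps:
N(X) = 0
L(c, k) = 3*I*√14 (L(c, k) = √(0 - 126) = √(-126) = 3*I*√14)
-L(14, 100) = -3*I*√14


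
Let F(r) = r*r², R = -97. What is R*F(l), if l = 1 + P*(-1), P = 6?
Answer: 12125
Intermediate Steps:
l = -5 (l = 1 + 6*(-1) = 1 - 6 = -5)
F(r) = r³
R*F(l) = -97*(-5)³ = -97*(-125) = 12125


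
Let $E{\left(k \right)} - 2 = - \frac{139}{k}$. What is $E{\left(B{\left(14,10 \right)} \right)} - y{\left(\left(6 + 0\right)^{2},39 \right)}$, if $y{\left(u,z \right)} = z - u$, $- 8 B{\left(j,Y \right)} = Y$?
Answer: $\frac{551}{5} \approx 110.2$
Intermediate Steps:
$B{\left(j,Y \right)} = - \frac{Y}{8}$
$E{\left(k \right)} = 2 - \frac{139}{k}$
$E{\left(B{\left(14,10 \right)} \right)} - y{\left(\left(6 + 0\right)^{2},39 \right)} = \left(2 - \frac{139}{\left(- \frac{1}{8}\right) 10}\right) - \left(39 - \left(6 + 0\right)^{2}\right) = \left(2 - \frac{139}{- \frac{5}{4}}\right) - \left(39 - 6^{2}\right) = \left(2 - - \frac{556}{5}\right) - \left(39 - 36\right) = \left(2 + \frac{556}{5}\right) - \left(39 - 36\right) = \frac{566}{5} - 3 = \frac{551}{5}$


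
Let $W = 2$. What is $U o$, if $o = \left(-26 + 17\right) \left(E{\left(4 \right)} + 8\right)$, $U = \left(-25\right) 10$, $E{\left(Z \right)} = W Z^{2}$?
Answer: $90000$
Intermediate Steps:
$E{\left(Z \right)} = 2 Z^{2}$
$U = -250$
$o = -360$ ($o = \left(-26 + 17\right) \left(2 \cdot 4^{2} + 8\right) = - 9 \left(2 \cdot 16 + 8\right) = - 9 \left(32 + 8\right) = \left(-9\right) 40 = -360$)
$U o = \left(-250\right) \left(-360\right) = 90000$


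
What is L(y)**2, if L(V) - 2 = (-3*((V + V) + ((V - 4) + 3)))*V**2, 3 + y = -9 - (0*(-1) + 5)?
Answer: 2032747396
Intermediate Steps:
y = -17 (y = -3 + (-9 - (0*(-1) + 5)) = -3 + (-9 - (0 + 5)) = -3 + (-9 - 1*5) = -3 + (-9 - 5) = -3 - 14 = -17)
L(V) = 2 + V**2*(3 - 9*V) (L(V) = 2 + (-3*((V + V) + ((V - 4) + 3)))*V**2 = 2 + (-3*(2*V + ((-4 + V) + 3)))*V**2 = 2 + (-3*(2*V + (-1 + V)))*V**2 = 2 + (-3*(-1 + 3*V))*V**2 = 2 + (3 - 9*V)*V**2 = 2 + V**2*(3 - 9*V))
L(y)**2 = (2 - 9*(-17)**3 + 3*(-17)**2)**2 = (2 - 9*(-4913) + 3*289)**2 = (2 + 44217 + 867)**2 = 45086**2 = 2032747396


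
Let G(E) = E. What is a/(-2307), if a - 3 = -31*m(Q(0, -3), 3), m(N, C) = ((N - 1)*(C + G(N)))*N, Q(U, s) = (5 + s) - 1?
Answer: -1/769 ≈ -0.0013004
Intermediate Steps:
Q(U, s) = 4 + s
m(N, C) = N*(-1 + N)*(C + N) (m(N, C) = ((N - 1)*(C + N))*N = ((-1 + N)*(C + N))*N = N*(-1 + N)*(C + N))
a = 3 (a = 3 - 31*(4 - 3)*((4 - 3)² - 1*3 - (4 - 3) + 3*(4 - 3)) = 3 - 31*(1² - 3 - 1*1 + 3*1) = 3 - 31*(1 - 3 - 1 + 3) = 3 - 31*0 = 3 + 0 = 3)
a/(-2307) = 3/(-2307) = 3*(-1/2307) = -1/769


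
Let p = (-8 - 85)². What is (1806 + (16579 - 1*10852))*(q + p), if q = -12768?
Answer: -31028427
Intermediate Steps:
p = 8649 (p = (-93)² = 8649)
(1806 + (16579 - 1*10852))*(q + p) = (1806 + (16579 - 1*10852))*(-12768 + 8649) = (1806 + (16579 - 10852))*(-4119) = (1806 + 5727)*(-4119) = 7533*(-4119) = -31028427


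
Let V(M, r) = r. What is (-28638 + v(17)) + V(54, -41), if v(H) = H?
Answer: -28662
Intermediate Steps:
(-28638 + v(17)) + V(54, -41) = (-28638 + 17) - 41 = -28621 - 41 = -28662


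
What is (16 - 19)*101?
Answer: -303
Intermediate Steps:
(16 - 19)*101 = -3*101 = -303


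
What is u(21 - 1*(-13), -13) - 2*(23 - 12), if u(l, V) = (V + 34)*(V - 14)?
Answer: -589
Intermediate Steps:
u(l, V) = (-14 + V)*(34 + V) (u(l, V) = (34 + V)*(-14 + V) = (-14 + V)*(34 + V))
u(21 - 1*(-13), -13) - 2*(23 - 12) = (-476 + (-13)**2 + 20*(-13)) - 2*(23 - 12) = (-476 + 169 - 260) - 2*11 = -567 - 1*22 = -567 - 22 = -589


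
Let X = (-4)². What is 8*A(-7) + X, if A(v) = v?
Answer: -40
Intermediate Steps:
X = 16
8*A(-7) + X = 8*(-7) + 16 = -56 + 16 = -40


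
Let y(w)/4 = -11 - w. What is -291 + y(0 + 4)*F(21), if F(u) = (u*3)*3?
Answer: -11631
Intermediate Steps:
y(w) = -44 - 4*w (y(w) = 4*(-11 - w) = -44 - 4*w)
F(u) = 9*u (F(u) = (3*u)*3 = 9*u)
-291 + y(0 + 4)*F(21) = -291 + (-44 - 4*(0 + 4))*(9*21) = -291 + (-44 - 4*4)*189 = -291 + (-44 - 16)*189 = -291 - 60*189 = -291 - 11340 = -11631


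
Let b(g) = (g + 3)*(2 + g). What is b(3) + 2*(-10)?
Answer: 10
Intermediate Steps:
b(g) = (2 + g)*(3 + g) (b(g) = (3 + g)*(2 + g) = (2 + g)*(3 + g))
b(3) + 2*(-10) = (6 + 3² + 5*3) + 2*(-10) = (6 + 9 + 15) - 20 = 30 - 20 = 10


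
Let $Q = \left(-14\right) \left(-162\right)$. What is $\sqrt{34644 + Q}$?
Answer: $4 \sqrt{2307} \approx 192.13$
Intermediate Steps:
$Q = 2268$
$\sqrt{34644 + Q} = \sqrt{34644 + 2268} = \sqrt{36912} = 4 \sqrt{2307}$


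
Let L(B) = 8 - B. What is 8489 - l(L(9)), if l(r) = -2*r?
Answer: 8487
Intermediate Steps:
8489 - l(L(9)) = 8489 - (-2)*(8 - 1*9) = 8489 - (-2)*(8 - 9) = 8489 - (-2)*(-1) = 8489 - 1*2 = 8489 - 2 = 8487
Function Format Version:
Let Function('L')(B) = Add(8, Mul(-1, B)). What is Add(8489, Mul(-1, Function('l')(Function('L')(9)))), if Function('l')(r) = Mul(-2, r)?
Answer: 8487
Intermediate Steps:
Add(8489, Mul(-1, Function('l')(Function('L')(9)))) = Add(8489, Mul(-1, Mul(-2, Add(8, Mul(-1, 9))))) = Add(8489, Mul(-1, Mul(-2, Add(8, -9)))) = Add(8489, Mul(-1, Mul(-2, -1))) = Add(8489, Mul(-1, 2)) = Add(8489, -2) = 8487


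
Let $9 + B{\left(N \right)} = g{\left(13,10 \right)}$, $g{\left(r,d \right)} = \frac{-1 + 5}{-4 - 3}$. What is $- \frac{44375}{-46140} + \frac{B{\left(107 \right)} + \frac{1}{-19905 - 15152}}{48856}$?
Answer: $\frac{3324456101146}{3457389455751} \approx 0.96155$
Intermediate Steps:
$g{\left(r,d \right)} = - \frac{4}{7}$ ($g{\left(r,d \right)} = \frac{4}{-7} = 4 \left(- \frac{1}{7}\right) = - \frac{4}{7}$)
$B{\left(N \right)} = - \frac{67}{7}$ ($B{\left(N \right)} = -9 - \frac{4}{7} = - \frac{67}{7}$)
$- \frac{44375}{-46140} + \frac{B{\left(107 \right)} + \frac{1}{-19905 - 15152}}{48856} = - \frac{44375}{-46140} + \frac{- \frac{67}{7} + \frac{1}{-19905 - 15152}}{48856} = \left(-44375\right) \left(- \frac{1}{46140}\right) + \left(- \frac{67}{7} + \frac{1}{-35057}\right) \frac{1}{48856} = \frac{8875}{9228} + \left(- \frac{67}{7} - \frac{1}{35057}\right) \frac{1}{48856} = \frac{8875}{9228} - \frac{1174413}{5994606772} = \frac{3324456101146}{3457389455751}$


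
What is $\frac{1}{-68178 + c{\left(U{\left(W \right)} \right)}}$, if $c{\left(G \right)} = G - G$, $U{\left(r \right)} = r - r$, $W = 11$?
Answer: $- \frac{1}{68178} \approx -1.4667 \cdot 10^{-5}$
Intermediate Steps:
$U{\left(r \right)} = 0$
$c{\left(G \right)} = 0$
$\frac{1}{-68178 + c{\left(U{\left(W \right)} \right)}} = \frac{1}{-68178 + 0} = \frac{1}{-68178} = - \frac{1}{68178}$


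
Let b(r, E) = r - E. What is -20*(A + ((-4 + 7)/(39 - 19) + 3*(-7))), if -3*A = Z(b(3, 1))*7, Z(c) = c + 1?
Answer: 557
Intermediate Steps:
Z(c) = 1 + c
A = -7 (A = -(1 + (3 - 1*1))*7/3 = -(1 + (3 - 1))*7/3 = -(1 + 2)*7/3 = -7 ≈ -7.0000)
-20*(A + ((-4 + 7)/(39 - 19) + 3*(-7))) = -20*(-7 + ((-4 + 7)/(39 - 19) + 3*(-7))) = -20*(-7 + (3/20 - 21)) = -20*(-7 - 417/20) = -20*(-557/20) = 557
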